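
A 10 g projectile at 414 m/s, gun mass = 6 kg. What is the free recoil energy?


v_r = m_p*v_p/m_gun = 0.01*414/6 = 0.69 m/s, E_r = 0.5*m_gun*v_r^2 = 0.5*6*0.69^2 = 1.428 J

1.428 J


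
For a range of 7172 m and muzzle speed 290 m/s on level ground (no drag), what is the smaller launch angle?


sin(2*theta) = R*g/v0^2 = 7172*9.81/290^2 = 0.836591, theta = arcsin(0.836591)/2 = 28.39°

28.39 degrees


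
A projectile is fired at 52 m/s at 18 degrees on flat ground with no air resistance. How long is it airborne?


T = 2*v0*sin(theta)/g = 2*52*sin(18°)/9.81 = 3.276 s

3.276 s


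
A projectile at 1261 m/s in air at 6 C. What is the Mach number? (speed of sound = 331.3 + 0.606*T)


a = 331.3 + 0.606*(6) = 334.936 m/s
M = v/a = 1261/334.936 = 3.765

3.765


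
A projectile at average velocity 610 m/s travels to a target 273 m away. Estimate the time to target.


t = d/v = 273/610 = 0.4475 s

0.4475 s


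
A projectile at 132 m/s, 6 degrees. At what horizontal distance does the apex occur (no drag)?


R = v0^2*sin(2*theta)/g = 132^2*sin(2*6°)/9.81 = 369.282 m
apex_dist = R/2 = 369.282/2 = 184.6 m

184.6 m


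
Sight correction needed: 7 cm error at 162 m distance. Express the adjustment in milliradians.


1 mrad subtends 1 cm per 10 m of range, so adj = error_cm / (dist_m / 10) = 7 / (162/10) = 0.4321 mrad

0.4321 mrad


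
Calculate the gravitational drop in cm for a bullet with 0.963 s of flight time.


drop = 0.5*g*t^2 = 0.5*9.81*0.963^2 = 4.54874 m ≈ 454.9 cm

454.9 cm


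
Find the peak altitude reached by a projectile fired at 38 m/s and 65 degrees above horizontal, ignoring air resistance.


H = (v0*sin(theta))^2 / (2g) = (38*sin(65°))^2 / (2*9.81) = 60.45 m

60.45 m


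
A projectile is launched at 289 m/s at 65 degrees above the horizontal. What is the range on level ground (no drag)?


R = v0^2 * sin(2*theta) / g = 289^2 * sin(2*65°) / 9.81 = 6522 m

6522 m


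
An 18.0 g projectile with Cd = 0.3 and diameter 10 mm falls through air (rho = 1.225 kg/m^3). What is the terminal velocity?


A = pi*(d/2)^2 = pi*(10/2000)^2 = 7.85398e-05 m^2
vt = sqrt(2mg/(Cd*rho*A)) = sqrt(2*0.018*9.81/(0.3 * 1.225 * 7.85398e-05)) = 110.6 m/s

110.6 m/s


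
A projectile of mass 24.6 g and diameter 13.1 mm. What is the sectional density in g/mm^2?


SD = m/d^2 = 24.6/13.1^2 = 0.1433 g/mm^2

0.1433 g/mm^2


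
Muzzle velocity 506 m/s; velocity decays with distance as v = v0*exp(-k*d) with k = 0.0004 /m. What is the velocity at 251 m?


v = v0*exp(-k*d) = 506*exp(-0.0004*251) = 457.7 m/s

457.7 m/s


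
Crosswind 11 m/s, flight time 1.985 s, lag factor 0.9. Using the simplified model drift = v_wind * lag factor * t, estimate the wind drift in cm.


drift = v_wind * lag * t = 11 * 0.9 * 1.985 = 19.6515 m ≈ 1965 cm

1965 cm


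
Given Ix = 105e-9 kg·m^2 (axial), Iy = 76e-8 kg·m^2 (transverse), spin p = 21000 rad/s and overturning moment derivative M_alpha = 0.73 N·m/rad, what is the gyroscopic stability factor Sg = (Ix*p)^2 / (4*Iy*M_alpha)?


Sg = Ix^2 * p^2 / (4 * Iy * M_alpha) = (105e-9)^2 * 21000^2 / (4 * 76e-8 * 0.73) = 2.191

2.191


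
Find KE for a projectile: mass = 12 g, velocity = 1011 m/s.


E = 0.5*m*v^2 = 0.5*0.012*1011^2 = 6133 J

6133 J


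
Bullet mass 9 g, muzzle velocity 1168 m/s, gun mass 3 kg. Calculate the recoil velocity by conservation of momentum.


v_recoil = m_p * v_p / m_gun = 0.009 * 1168 / 3 = 3.504 m/s

3.504 m/s


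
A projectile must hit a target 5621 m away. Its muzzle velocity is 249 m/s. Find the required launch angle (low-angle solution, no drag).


sin(2*theta) = R*g/v0^2 = 5621*9.81/249^2 = 0.889373, theta = arcsin(0.889373)/2 = 31.4°

31.4 degrees


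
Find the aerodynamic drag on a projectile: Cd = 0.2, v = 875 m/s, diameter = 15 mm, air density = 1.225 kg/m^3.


A = pi*(d/2)^2 = pi*(15/2000)^2 = 1.76715e-04 m^2
Fd = 0.5*Cd*rho*A*v^2 = 0.5*0.2*1.225*1.76715e-04*875^2 = 16.57 N

16.57 N


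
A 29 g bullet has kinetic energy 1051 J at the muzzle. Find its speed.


v = sqrt(2*E/m) = sqrt(2*1051/0.029) = 269.2 m/s

269.2 m/s


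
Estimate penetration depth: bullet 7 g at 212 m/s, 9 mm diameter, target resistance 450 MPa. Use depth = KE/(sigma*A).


A = pi*(d/2)^2 = pi*(9/2)^2 = 63.6173 mm^2
E = 0.5*m*v^2 = 0.5*0.007*212^2 = 157.304 J
depth = E/(sigma*A) = 157.304 J / (450 MPa * 63.6173 mm^2) = 157.304/(450 * 63.6173) m = 0.00549481 m ≈ 5.495 mm

5.495 mm


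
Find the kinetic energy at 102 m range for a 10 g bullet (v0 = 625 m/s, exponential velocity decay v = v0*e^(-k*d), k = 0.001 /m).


v = v0*exp(-k*d) = 625*exp(-0.001*102) = 564.393 m/s
E = 0.5*m*v^2 = 0.5*0.01*564.393^2 = 1593 J

1593 J


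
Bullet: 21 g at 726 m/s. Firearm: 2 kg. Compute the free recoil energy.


v_r = m_p*v_p/m_gun = 0.021*726/2 = 7.623 m/s, E_r = 0.5*m_gun*v_r^2 = 0.5*2*7.623^2 = 58.11 J

58.11 J


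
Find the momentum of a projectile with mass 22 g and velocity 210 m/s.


p = m*v = 0.022*210 = 4.62 kg·m/s

4.62 kg·m/s


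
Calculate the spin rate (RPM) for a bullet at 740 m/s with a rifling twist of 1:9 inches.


twist_m = 9*0.0254 = 0.2286 m
spin = v/twist = 740/0.2286 = 3237.095 rev/s
RPM = spin*60 = 3237.095*60 ≈ 194226 RPM

194226 RPM


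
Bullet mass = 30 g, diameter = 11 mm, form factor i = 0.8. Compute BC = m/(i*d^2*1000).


BC = m/(i*d^2*1000) = 30/(0.8 * 11^2 * 1000) = 0.0003099

0.0003099


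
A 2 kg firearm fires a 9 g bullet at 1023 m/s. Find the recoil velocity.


v_recoil = m_p * v_p / m_gun = 0.009 * 1023 / 2 = 4.603 m/s

4.603 m/s


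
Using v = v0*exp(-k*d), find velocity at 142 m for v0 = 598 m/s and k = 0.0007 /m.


v = v0*exp(-k*d) = 598*exp(-0.0007*142) = 541.4 m/s

541.4 m/s


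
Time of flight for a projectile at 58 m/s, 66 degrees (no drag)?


T = 2*v0*sin(theta)/g = 2*58*sin(66°)/9.81 = 10.8 s

10.8 s


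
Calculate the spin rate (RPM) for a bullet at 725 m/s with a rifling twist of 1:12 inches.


twist_m = 12*0.0254 = 0.3048 m
spin = v/twist = 725/0.3048 = 2378.609 rev/s
RPM = spin*60 = 2378.609*60 ≈ 142717 RPM

142717 RPM


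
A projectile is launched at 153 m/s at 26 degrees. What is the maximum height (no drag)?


H = (v0*sin(theta))^2 / (2g) = (153*sin(26°))^2 / (2*9.81) = 229.3 m

229.3 m


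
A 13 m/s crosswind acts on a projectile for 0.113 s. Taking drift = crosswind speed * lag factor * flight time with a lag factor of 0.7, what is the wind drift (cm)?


drift = v_wind * lag * t = 13 * 0.7 * 0.113 = 1.0283 m ≈ 102.8 cm

102.8 cm


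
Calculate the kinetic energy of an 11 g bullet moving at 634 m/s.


E = 0.5*m*v^2 = 0.5*0.011*634^2 = 2211 J

2211 J


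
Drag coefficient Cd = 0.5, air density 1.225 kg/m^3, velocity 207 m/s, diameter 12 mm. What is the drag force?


A = pi*(d/2)^2 = pi*(12/2000)^2 = 1.13097e-04 m^2
Fd = 0.5*Cd*rho*A*v^2 = 0.5*0.5*1.225*1.13097e-04*207^2 = 1.484 N

1.484 N


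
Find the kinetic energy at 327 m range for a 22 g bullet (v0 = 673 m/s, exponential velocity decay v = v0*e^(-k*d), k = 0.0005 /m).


v = v0*exp(-k*d) = 673*exp(-0.0005*327) = 571.489 m/s
E = 0.5*m*v^2 = 0.5*0.022*571.489^2 = 3593 J

3593 J


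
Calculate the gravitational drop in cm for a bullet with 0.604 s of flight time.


drop = 0.5*g*t^2 = 0.5*9.81*0.604^2 = 1.78942 m ≈ 178.9 cm

178.9 cm


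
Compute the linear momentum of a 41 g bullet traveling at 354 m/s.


p = m*v = 0.041*354 = 14.51 kg·m/s

14.51 kg·m/s


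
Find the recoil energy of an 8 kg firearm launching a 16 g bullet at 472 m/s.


v_r = m_p*v_p/m_gun = 0.016*472/8 = 0.944 m/s, E_r = 0.5*m_gun*v_r^2 = 0.5*8*0.944^2 = 3.565 J

3.565 J


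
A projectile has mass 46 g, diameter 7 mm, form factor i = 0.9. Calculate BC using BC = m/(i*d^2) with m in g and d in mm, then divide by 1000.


BC = m/(i*d^2*1000) = 46/(0.9 * 7^2 * 1000) = 0.001043

0.001043


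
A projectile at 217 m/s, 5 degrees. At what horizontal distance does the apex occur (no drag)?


R = v0^2*sin(2*theta)/g = 217^2*sin(2*5°)/9.81 = 833.529 m
apex_dist = R/2 = 833.529/2 = 416.8 m

416.8 m


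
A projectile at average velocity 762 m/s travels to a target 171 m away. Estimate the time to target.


t = d/v = 171/762 = 0.2244 s

0.2244 s


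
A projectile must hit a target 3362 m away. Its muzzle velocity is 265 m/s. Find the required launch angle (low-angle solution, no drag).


sin(2*theta) = R*g/v0^2 = 3362*9.81/265^2 = 0.469651, theta = arcsin(0.469651)/2 = 14.01°

14.01 degrees


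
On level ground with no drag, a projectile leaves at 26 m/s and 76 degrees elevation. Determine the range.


R = v0^2 * sin(2*theta) / g = 26^2 * sin(2*76°) / 9.81 = 32.35 m

32.35 m


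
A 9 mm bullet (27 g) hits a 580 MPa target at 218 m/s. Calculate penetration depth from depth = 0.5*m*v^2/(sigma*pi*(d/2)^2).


A = pi*(d/2)^2 = pi*(9/2)^2 = 63.6173 mm^2
E = 0.5*m*v^2 = 0.5*0.027*218^2 = 641.574 J
depth = E/(sigma*A) = 641.574 J / (580 MPa * 63.6173 mm^2) = 641.574/(580 * 63.6173) m = 0.0173878 m ≈ 17.39 mm

17.39 mm


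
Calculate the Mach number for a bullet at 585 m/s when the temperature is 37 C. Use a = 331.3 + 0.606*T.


a = 331.3 + 0.606*(37) = 353.722 m/s
M = v/a = 585/353.722 = 1.654

1.654


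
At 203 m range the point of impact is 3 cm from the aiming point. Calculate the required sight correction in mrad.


1 mrad subtends 1 cm per 10 m of range, so adj = error_cm / (dist_m / 10) = 3 / (203/10) = 0.1478 mrad

0.1478 mrad


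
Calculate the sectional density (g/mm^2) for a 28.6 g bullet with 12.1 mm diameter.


SD = m/d^2 = 28.6/12.1^2 = 0.1953 g/mm^2

0.1953 g/mm^2


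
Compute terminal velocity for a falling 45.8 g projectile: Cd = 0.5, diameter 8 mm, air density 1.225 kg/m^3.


A = pi*(d/2)^2 = pi*(8/2000)^2 = 5.02655e-05 m^2
vt = sqrt(2mg/(Cd*rho*A)) = sqrt(2*0.0458*9.81/(0.5 * 1.225 * 5.02655e-05)) = 170.8 m/s

170.8 m/s


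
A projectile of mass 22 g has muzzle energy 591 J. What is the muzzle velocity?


v = sqrt(2*E/m) = sqrt(2*591/0.022) = 231.8 m/s

231.8 m/s


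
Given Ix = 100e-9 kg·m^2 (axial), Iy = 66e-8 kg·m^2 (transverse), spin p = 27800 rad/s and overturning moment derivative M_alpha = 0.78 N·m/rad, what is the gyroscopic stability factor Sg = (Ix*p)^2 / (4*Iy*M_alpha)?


Sg = Ix^2 * p^2 / (4 * Iy * M_alpha) = (100e-9)^2 * 27800^2 / (4 * 66e-8 * 0.78) = 3.753

3.753


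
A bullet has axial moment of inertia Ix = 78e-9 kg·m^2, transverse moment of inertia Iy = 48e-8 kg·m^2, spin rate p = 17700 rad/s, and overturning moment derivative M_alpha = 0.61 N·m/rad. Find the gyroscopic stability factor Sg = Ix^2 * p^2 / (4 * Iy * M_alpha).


Sg = Ix^2 * p^2 / (4 * Iy * M_alpha) = (78e-9)^2 * 17700^2 / (4 * 48e-8 * 0.61) = 1.627

1.627


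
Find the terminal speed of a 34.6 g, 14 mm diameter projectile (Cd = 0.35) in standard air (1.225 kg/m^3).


A = pi*(d/2)^2 = pi*(14/2000)^2 = 1.53938e-04 m^2
vt = sqrt(2mg/(Cd*rho*A)) = sqrt(2*0.0346*9.81/(0.35 * 1.225 * 1.53938e-04)) = 101.4 m/s

101.4 m/s


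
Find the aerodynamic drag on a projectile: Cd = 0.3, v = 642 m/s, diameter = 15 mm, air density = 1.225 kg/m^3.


A = pi*(d/2)^2 = pi*(15/2000)^2 = 1.76715e-04 m^2
Fd = 0.5*Cd*rho*A*v^2 = 0.5*0.3*1.225*1.76715e-04*642^2 = 13.38 N

13.38 N


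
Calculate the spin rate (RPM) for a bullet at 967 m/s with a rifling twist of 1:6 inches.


twist_m = 6*0.0254 = 0.1524 m
spin = v/twist = 967/0.1524 = 6345.144 rev/s
RPM = spin*60 = 6345.144*60 ≈ 380709 RPM

380709 RPM


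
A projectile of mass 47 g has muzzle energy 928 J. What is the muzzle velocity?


v = sqrt(2*E/m) = sqrt(2*928/0.047) = 198.7 m/s

198.7 m/s


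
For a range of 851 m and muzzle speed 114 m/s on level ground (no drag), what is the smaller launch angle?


sin(2*theta) = R*g/v0^2 = 851*9.81/114^2 = 0.642375, theta = arcsin(0.642375)/2 = 19.98°

19.98 degrees


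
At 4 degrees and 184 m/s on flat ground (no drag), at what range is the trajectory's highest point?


R = v0^2*sin(2*theta)/g = 184^2*sin(2*4°)/9.81 = 480.31 m
apex_dist = R/2 = 480.31/2 = 240.2 m

240.2 m


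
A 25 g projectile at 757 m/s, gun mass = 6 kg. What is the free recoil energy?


v_r = m_p*v_p/m_gun = 0.025*757/6 = 3.15417 m/s, E_r = 0.5*m_gun*v_r^2 = 0.5*6*3.15417^2 = 29.85 J

29.85 J


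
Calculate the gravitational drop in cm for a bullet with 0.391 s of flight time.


drop = 0.5*g*t^2 = 0.5*9.81*0.391^2 = 0.749881 m ≈ 74.99 cm

74.99 cm


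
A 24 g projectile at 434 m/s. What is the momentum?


p = m*v = 0.024*434 = 10.42 kg·m/s

10.42 kg·m/s


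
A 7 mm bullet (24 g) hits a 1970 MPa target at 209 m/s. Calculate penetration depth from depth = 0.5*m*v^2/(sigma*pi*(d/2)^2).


A = pi*(d/2)^2 = pi*(7/2)^2 = 38.4845 mm^2
E = 0.5*m*v^2 = 0.5*0.024*209^2 = 524.172 J
depth = E/(sigma*A) = 524.172 J / (1970 MPa * 38.4845 mm^2) = 524.172/(1970 * 38.4845) m = 0.00691388 m ≈ 6.914 mm

6.914 mm


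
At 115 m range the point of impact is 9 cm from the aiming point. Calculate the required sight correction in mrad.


1 mrad subtends 1 cm per 10 m of range, so adj = error_cm / (dist_m / 10) = 9 / (115/10) = 0.7826 mrad

0.7826 mrad


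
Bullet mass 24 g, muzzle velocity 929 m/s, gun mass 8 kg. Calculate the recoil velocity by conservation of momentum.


v_recoil = m_p * v_p / m_gun = 0.024 * 929 / 8 = 2.787 m/s

2.787 m/s


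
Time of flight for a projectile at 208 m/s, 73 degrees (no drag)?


T = 2*v0*sin(theta)/g = 2*208*sin(73°)/9.81 = 40.55 s

40.55 s


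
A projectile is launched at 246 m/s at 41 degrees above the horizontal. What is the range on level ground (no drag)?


R = v0^2 * sin(2*theta) / g = 246^2 * sin(2*41°) / 9.81 = 6109 m

6109 m


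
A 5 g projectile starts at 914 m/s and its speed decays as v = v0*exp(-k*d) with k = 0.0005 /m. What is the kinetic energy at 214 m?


v = v0*exp(-k*d) = 914*exp(-0.0005*214) = 821.252 m/s
E = 0.5*m*v^2 = 0.5*0.005*821.252^2 = 1686 J

1686 J


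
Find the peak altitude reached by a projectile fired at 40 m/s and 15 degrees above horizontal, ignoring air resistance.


H = (v0*sin(theta))^2 / (2g) = (40*sin(15°))^2 / (2*9.81) = 5.463 m

5.463 m


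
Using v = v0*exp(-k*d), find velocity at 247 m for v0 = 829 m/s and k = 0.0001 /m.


v = v0*exp(-k*d) = 829*exp(-0.0001*247) = 808.8 m/s

808.8 m/s


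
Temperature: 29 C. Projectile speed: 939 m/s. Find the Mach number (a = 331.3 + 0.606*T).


a = 331.3 + 0.606*(29) = 348.874 m/s
M = v/a = 939/348.874 = 2.692

2.692


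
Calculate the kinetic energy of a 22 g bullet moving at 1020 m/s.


E = 0.5*m*v^2 = 0.5*0.022*1020^2 = 11444 J

11444 J


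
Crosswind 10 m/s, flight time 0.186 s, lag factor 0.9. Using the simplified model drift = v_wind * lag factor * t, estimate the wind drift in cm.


drift = v_wind * lag * t = 10 * 0.9 * 0.186 = 1.674 m ≈ 167.4 cm

167.4 cm


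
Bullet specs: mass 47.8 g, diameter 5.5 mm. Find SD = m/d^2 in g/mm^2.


SD = m/d^2 = 47.8/5.5^2 = 1.58 g/mm^2

1.58 g/mm^2


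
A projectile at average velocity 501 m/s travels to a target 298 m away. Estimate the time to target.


t = d/v = 298/501 = 0.5948 s

0.5948 s


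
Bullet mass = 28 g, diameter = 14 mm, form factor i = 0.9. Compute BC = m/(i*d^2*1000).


BC = m/(i*d^2*1000) = 28/(0.9 * 14^2 * 1000) = 0.0001587

0.0001587


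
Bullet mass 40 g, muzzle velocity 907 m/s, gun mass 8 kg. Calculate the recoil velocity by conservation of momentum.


v_recoil = m_p * v_p / m_gun = 0.04 * 907 / 8 = 4.535 m/s

4.535 m/s


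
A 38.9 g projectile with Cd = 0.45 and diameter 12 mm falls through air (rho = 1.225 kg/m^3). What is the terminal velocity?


A = pi*(d/2)^2 = pi*(12/2000)^2 = 1.13097e-04 m^2
vt = sqrt(2mg/(Cd*rho*A)) = sqrt(2*0.0389*9.81/(0.45 * 1.225 * 1.13097e-04)) = 110.6 m/s

110.6 m/s


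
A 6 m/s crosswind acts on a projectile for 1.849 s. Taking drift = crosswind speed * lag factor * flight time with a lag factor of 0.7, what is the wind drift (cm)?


drift = v_wind * lag * t = 6 * 0.7 * 1.849 = 7.7658 m ≈ 776.6 cm

776.6 cm


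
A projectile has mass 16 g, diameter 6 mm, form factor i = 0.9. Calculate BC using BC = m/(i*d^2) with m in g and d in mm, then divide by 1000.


BC = m/(i*d^2*1000) = 16/(0.9 * 6^2 * 1000) = 0.0004938

0.0004938


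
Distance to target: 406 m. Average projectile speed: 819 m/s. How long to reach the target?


t = d/v = 406/819 = 0.4957 s

0.4957 s


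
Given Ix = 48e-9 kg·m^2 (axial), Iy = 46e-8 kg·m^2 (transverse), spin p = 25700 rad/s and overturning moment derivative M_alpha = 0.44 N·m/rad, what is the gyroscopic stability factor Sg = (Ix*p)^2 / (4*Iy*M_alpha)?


Sg = Ix^2 * p^2 / (4 * Iy * M_alpha) = (48e-9)^2 * 25700^2 / (4 * 46e-8 * 0.44) = 1.88

1.88


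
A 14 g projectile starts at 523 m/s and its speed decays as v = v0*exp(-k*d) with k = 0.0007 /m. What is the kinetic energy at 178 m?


v = v0*exp(-k*d) = 523*exp(-0.0007*178) = 461.731 m/s
E = 0.5*m*v^2 = 0.5*0.014*461.731^2 = 1492 J

1492 J


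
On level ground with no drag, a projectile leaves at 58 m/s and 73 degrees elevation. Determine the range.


R = v0^2 * sin(2*theta) / g = 58^2 * sin(2*73°) / 9.81 = 191.8 m

191.8 m


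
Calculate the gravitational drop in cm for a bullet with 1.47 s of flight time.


drop = 0.5*g*t^2 = 0.5*9.81*1.47^2 = 10.5992 m ≈ 1060 cm

1060 cm


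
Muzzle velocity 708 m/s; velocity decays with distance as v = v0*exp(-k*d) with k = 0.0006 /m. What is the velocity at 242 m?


v = v0*exp(-k*d) = 708*exp(-0.0006*242) = 612.3 m/s

612.3 m/s


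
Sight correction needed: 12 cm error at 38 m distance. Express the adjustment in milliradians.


1 mrad subtends 1 cm per 10 m of range, so adj = error_cm / (dist_m / 10) = 12 / (38/10) = 3.158 mrad

3.158 mrad


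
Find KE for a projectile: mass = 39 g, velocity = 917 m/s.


E = 0.5*m*v^2 = 0.5*0.039*917^2 = 16397 J

16397 J


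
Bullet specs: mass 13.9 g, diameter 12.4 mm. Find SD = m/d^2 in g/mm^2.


SD = m/d^2 = 13.9/12.4^2 = 0.0904 g/mm^2

0.0904 g/mm^2


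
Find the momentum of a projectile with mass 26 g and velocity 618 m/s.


p = m*v = 0.026*618 = 16.07 kg·m/s

16.07 kg·m/s


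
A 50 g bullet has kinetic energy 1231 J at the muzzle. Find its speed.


v = sqrt(2*E/m) = sqrt(2*1231/0.05) = 221.9 m/s

221.9 m/s


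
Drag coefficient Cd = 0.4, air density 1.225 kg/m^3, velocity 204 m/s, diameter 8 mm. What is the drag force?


A = pi*(d/2)^2 = pi*(8/2000)^2 = 5.02655e-05 m^2
Fd = 0.5*Cd*rho*A*v^2 = 0.5*0.4*1.225*5.02655e-05*204^2 = 0.5125 N

0.5125 N


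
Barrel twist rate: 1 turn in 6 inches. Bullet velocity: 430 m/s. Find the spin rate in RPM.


twist_m = 6*0.0254 = 0.1524 m
spin = v/twist = 430/0.1524 = 2821.522 rev/s
RPM = spin*60 = 2821.522*60 ≈ 169291 RPM

169291 RPM


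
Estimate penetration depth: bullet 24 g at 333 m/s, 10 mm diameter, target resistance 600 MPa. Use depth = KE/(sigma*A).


A = pi*(d/2)^2 = pi*(10/2)^2 = 78.5398 mm^2
E = 0.5*m*v^2 = 0.5*0.024*333^2 = 1330.67 J
depth = E/(sigma*A) = 1330.67 J / (600 MPa * 78.5398 mm^2) = 1330.67/(600 * 78.5398) m = 0.0282377 m ≈ 28.24 mm

28.24 mm


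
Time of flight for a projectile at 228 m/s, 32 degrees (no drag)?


T = 2*v0*sin(theta)/g = 2*228*sin(32°)/9.81 = 24.63 s

24.63 s


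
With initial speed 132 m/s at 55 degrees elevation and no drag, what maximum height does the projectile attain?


H = (v0*sin(theta))^2 / (2g) = (132*sin(55°))^2 / (2*9.81) = 595.9 m

595.9 m


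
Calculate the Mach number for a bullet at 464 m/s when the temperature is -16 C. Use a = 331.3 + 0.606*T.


a = 331.3 + 0.606*(-16) = 321.604 m/s
M = v/a = 464/321.604 = 1.443

1.443


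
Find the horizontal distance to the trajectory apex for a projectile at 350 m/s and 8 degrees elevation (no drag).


R = v0^2*sin(2*theta)/g = 350^2*sin(2*8°)/9.81 = 3441.95 m
apex_dist = R/2 = 3441.95/2 = 1721 m

1721 m


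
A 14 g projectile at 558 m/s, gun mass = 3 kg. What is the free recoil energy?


v_r = m_p*v_p/m_gun = 0.014*558/3 = 2.604 m/s, E_r = 0.5*m_gun*v_r^2 = 0.5*3*2.604^2 = 10.17 J

10.17 J


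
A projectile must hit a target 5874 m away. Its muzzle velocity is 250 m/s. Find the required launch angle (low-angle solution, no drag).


sin(2*theta) = R*g/v0^2 = 5874*9.81/250^2 = 0.921983, theta = arcsin(0.921983)/2 = 33.61°

33.61 degrees


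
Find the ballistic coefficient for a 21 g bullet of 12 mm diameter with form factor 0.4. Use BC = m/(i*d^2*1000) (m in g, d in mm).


BC = m/(i*d^2*1000) = 21/(0.4 * 12^2 * 1000) = 0.0003646

0.0003646


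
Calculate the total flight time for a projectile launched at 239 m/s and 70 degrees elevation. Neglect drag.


T = 2*v0*sin(theta)/g = 2*239*sin(70°)/9.81 = 45.79 s

45.79 s


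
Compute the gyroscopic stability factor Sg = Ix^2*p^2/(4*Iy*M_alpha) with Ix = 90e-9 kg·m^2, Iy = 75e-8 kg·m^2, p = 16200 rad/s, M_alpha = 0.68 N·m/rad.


Sg = Ix^2 * p^2 / (4 * Iy * M_alpha) = (90e-9)^2 * 16200^2 / (4 * 75e-8 * 0.68) = 1.042

1.042


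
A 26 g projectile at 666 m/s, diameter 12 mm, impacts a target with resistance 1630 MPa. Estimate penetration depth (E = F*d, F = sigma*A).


A = pi*(d/2)^2 = pi*(12/2)^2 = 113.097 mm^2
E = 0.5*m*v^2 = 0.5*0.026*666^2 = 5766.23 J
depth = E/(sigma*A) = 5766.23 J / (1630 MPa * 113.097 mm^2) = 5766.23/(1630 * 113.097) m = 0.0312789 m ≈ 31.28 mm

31.28 mm


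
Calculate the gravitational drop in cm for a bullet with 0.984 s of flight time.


drop = 0.5*g*t^2 = 0.5*9.81*0.984^2 = 4.7493 m ≈ 474.9 cm

474.9 cm


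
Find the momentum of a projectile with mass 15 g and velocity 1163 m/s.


p = m*v = 0.015*1163 = 17.45 kg·m/s

17.45 kg·m/s


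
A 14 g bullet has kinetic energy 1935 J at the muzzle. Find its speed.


v = sqrt(2*E/m) = sqrt(2*1935/0.014) = 525.8 m/s

525.8 m/s


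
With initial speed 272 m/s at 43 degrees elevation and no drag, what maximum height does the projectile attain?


H = (v0*sin(theta))^2 / (2g) = (272*sin(43°))^2 / (2*9.81) = 1754 m

1754 m


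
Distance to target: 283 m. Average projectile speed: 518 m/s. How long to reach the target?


t = d/v = 283/518 = 0.5463 s

0.5463 s


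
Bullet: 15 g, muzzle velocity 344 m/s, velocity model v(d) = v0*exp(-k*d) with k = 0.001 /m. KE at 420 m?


v = v0*exp(-k*d) = 344*exp(-0.001*420) = 226.024 m/s
E = 0.5*m*v^2 = 0.5*0.015*226.024^2 = 383.2 J

383.2 J


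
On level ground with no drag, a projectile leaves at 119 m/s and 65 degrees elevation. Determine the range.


R = v0^2 * sin(2*theta) / g = 119^2 * sin(2*65°) / 9.81 = 1106 m

1106 m


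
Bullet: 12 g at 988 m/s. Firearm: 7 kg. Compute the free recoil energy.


v_r = m_p*v_p/m_gun = 0.012*988/7 = 1.69371 m/s, E_r = 0.5*m_gun*v_r^2 = 0.5*7*1.69371^2 = 10.04 J

10.04 J


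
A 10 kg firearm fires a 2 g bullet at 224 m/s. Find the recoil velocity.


v_recoil = m_p * v_p / m_gun = 0.002 * 224 / 10 = 0.0448 m/s

0.0448 m/s


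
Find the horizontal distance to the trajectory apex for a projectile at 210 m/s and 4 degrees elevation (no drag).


R = v0^2*sin(2*theta)/g = 210^2*sin(2*4°)/9.81 = 625.641 m
apex_dist = R/2 = 625.641/2 = 312.8 m

312.8 m


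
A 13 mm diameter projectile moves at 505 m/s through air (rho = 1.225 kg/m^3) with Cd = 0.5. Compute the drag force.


A = pi*(d/2)^2 = pi*(13/2000)^2 = 1.32732e-04 m^2
Fd = 0.5*Cd*rho*A*v^2 = 0.5*0.5*1.225*1.32732e-04*505^2 = 10.37 N

10.37 N


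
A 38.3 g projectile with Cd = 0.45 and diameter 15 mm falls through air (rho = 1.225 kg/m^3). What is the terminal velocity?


A = pi*(d/2)^2 = pi*(15/2000)^2 = 1.76715e-04 m^2
vt = sqrt(2mg/(Cd*rho*A)) = sqrt(2*0.0383*9.81/(0.45 * 1.225 * 1.76715e-04)) = 87.83 m/s

87.83 m/s


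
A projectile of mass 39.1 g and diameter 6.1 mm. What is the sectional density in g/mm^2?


SD = m/d^2 = 39.1/6.1^2 = 1.051 g/mm^2

1.051 g/mm^2


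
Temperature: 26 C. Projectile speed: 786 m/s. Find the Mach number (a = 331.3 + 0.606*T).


a = 331.3 + 0.606*(26) = 347.056 m/s
M = v/a = 786/347.056 = 2.265

2.265


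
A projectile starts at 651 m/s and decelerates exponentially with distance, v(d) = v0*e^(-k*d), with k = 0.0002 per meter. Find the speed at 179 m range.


v = v0*exp(-k*d) = 651*exp(-0.0002*179) = 628.1 m/s

628.1 m/s


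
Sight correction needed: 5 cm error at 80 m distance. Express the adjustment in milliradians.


1 mrad subtends 1 cm per 10 m of range, so adj = error_cm / (dist_m / 10) = 5 / (80/10) = 0.625 mrad

0.625 mrad


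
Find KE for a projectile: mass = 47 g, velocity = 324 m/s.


E = 0.5*m*v^2 = 0.5*0.047*324^2 = 2467 J

2467 J


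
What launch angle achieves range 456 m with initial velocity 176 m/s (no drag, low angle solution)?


sin(2*theta) = R*g/v0^2 = 456*9.81/176^2 = 0.144414, theta = arcsin(0.144414)/2 = 4.152°

4.152 degrees


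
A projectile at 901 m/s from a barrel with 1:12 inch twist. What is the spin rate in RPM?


twist_m = 12*0.0254 = 0.3048 m
spin = v/twist = 901/0.3048 = 2956.037 rev/s
RPM = spin*60 = 2956.037*60 ≈ 177362 RPM

177362 RPM


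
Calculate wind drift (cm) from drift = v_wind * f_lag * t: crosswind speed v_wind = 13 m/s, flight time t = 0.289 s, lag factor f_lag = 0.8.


drift = v_wind * lag * t = 13 * 0.8 * 0.289 = 3.0056 m ≈ 300.6 cm

300.6 cm


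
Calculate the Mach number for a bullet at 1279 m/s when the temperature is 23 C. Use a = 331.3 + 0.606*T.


a = 331.3 + 0.606*(23) = 345.238 m/s
M = v/a = 1279/345.238 = 3.705

3.705


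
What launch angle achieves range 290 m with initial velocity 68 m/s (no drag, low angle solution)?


sin(2*theta) = R*g/v0^2 = 290*9.81/68^2 = 0.615247, theta = arcsin(0.615247)/2 = 18.98°

18.98 degrees


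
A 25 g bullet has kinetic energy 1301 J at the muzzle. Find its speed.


v = sqrt(2*E/m) = sqrt(2*1301/0.025) = 322.6 m/s

322.6 m/s


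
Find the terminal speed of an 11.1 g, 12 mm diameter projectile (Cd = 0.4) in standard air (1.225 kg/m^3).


A = pi*(d/2)^2 = pi*(12/2000)^2 = 1.13097e-04 m^2
vt = sqrt(2mg/(Cd*rho*A)) = sqrt(2*0.0111*9.81/(0.4 * 1.225 * 1.13097e-04)) = 62.69 m/s

62.69 m/s


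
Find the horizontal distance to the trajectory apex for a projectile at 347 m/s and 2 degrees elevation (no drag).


R = v0^2*sin(2*theta)/g = 347^2*sin(2*2°)/9.81 = 856.198 m
apex_dist = R/2 = 856.198/2 = 428.1 m

428.1 m


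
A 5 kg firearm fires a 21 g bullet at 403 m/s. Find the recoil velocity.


v_recoil = m_p * v_p / m_gun = 0.021 * 403 / 5 = 1.693 m/s

1.693 m/s


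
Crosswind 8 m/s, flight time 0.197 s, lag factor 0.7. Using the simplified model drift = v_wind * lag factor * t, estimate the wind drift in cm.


drift = v_wind * lag * t = 8 * 0.7 * 0.197 = 1.1032 m ≈ 110.3 cm

110.3 cm


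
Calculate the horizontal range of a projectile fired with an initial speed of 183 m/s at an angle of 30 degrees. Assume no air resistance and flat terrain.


R = v0^2 * sin(2*theta) / g = 183^2 * sin(2*30°) / 9.81 = 2956 m

2956 m


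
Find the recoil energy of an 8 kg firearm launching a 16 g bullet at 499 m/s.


v_r = m_p*v_p/m_gun = 0.016*499/8 = 0.998 m/s, E_r = 0.5*m_gun*v_r^2 = 0.5*8*0.998^2 = 3.984 J

3.984 J


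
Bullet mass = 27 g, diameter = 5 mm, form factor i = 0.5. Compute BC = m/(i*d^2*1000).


BC = m/(i*d^2*1000) = 27/(0.5 * 5^2 * 1000) = 0.00216

0.00216


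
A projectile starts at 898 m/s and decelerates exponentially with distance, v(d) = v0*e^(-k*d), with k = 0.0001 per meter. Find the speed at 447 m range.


v = v0*exp(-k*d) = 898*exp(-0.0001*447) = 858.7 m/s

858.7 m/s


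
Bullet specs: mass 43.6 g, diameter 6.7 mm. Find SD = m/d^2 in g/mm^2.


SD = m/d^2 = 43.6/6.7^2 = 0.9713 g/mm^2

0.9713 g/mm^2


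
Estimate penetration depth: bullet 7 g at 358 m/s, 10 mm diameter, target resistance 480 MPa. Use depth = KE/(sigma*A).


A = pi*(d/2)^2 = pi*(10/2)^2 = 78.5398 mm^2
E = 0.5*m*v^2 = 0.5*0.007*358^2 = 448.574 J
depth = E/(sigma*A) = 448.574 J / (480 MPa * 78.5398 mm^2) = 448.574/(480 * 78.5398) m = 0.0118988 m ≈ 11.9 mm

11.9 mm


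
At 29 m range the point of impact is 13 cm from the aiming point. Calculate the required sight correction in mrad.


1 mrad subtends 1 cm per 10 m of range, so adj = error_cm / (dist_m / 10) = 13 / (29/10) = 4.483 mrad

4.483 mrad


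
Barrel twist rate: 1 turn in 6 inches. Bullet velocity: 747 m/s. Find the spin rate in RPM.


twist_m = 6*0.0254 = 0.1524 m
spin = v/twist = 747/0.1524 = 4901.575 rev/s
RPM = spin*60 = 4901.575*60 ≈ 294094 RPM

294094 RPM


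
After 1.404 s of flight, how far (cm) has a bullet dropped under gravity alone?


drop = 0.5*g*t^2 = 0.5*9.81*1.404^2 = 9.66881 m ≈ 966.9 cm

966.9 cm


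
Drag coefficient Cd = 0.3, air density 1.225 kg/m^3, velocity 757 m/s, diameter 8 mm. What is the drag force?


A = pi*(d/2)^2 = pi*(8/2000)^2 = 5.02655e-05 m^2
Fd = 0.5*Cd*rho*A*v^2 = 0.5*0.3*1.225*5.02655e-05*757^2 = 5.293 N

5.293 N


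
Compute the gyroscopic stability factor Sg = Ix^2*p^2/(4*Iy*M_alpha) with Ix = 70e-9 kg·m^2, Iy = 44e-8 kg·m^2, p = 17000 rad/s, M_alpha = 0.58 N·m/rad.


Sg = Ix^2 * p^2 / (4 * Iy * M_alpha) = (70e-9)^2 * 17000^2 / (4 * 44e-8 * 0.58) = 1.387

1.387


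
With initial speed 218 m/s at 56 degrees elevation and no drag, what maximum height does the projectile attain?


H = (v0*sin(theta))^2 / (2g) = (218*sin(56°))^2 / (2*9.81) = 1665 m

1665 m


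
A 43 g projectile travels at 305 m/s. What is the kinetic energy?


E = 0.5*m*v^2 = 0.5*0.043*305^2 = 2000 J

2000 J


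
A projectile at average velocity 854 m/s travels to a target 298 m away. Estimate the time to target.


t = d/v = 298/854 = 0.3489 s

0.3489 s


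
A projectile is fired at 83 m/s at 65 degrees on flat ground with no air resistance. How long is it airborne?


T = 2*v0*sin(theta)/g = 2*83*sin(65°)/9.81 = 15.34 s

15.34 s


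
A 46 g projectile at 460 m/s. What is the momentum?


p = m*v = 0.046*460 = 21.16 kg·m/s

21.16 kg·m/s


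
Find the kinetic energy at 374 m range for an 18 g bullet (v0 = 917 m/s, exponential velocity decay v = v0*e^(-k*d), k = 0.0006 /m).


v = v0*exp(-k*d) = 917*exp(-0.0006*374) = 732.679 m/s
E = 0.5*m*v^2 = 0.5*0.018*732.679^2 = 4831 J

4831 J


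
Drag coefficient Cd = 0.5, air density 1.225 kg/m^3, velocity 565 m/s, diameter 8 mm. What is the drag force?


A = pi*(d/2)^2 = pi*(8/2000)^2 = 5.02655e-05 m^2
Fd = 0.5*Cd*rho*A*v^2 = 0.5*0.5*1.225*5.02655e-05*565^2 = 4.914 N

4.914 N


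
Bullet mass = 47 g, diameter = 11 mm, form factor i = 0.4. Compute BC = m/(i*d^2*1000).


BC = m/(i*d^2*1000) = 47/(0.4 * 11^2 * 1000) = 0.0009711

0.0009711


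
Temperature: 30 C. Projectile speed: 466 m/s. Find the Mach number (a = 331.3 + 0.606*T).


a = 331.3 + 0.606*(30) = 349.48 m/s
M = v/a = 466/349.48 = 1.333

1.333


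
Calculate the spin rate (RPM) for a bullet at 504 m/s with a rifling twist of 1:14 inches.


twist_m = 14*0.0254 = 0.3556 m
spin = v/twist = 504/0.3556 = 1417.323 rev/s
RPM = spin*60 = 1417.323*60 ≈ 85039 RPM

85039 RPM


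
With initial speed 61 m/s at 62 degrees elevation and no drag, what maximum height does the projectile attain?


H = (v0*sin(theta))^2 / (2g) = (61*sin(62°))^2 / (2*9.81) = 147.9 m

147.9 m


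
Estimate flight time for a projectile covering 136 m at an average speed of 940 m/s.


t = d/v = 136/940 = 0.1447 s

0.1447 s


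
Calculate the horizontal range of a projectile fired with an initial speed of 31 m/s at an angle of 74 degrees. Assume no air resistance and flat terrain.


R = v0^2 * sin(2*theta) / g = 31^2 * sin(2*74°) / 9.81 = 51.91 m

51.91 m


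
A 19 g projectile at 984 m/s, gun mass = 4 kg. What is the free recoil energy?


v_r = m_p*v_p/m_gun = 0.019*984/4 = 4.674 m/s, E_r = 0.5*m_gun*v_r^2 = 0.5*4*4.674^2 = 43.69 J

43.69 J


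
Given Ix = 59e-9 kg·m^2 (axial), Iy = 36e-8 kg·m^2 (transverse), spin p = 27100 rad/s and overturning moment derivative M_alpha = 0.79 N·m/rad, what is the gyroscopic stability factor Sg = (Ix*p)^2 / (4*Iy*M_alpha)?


Sg = Ix^2 * p^2 / (4 * Iy * M_alpha) = (59e-9)^2 * 27100^2 / (4 * 36e-8 * 0.79) = 2.247

2.247


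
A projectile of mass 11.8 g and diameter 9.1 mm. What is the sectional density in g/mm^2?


SD = m/d^2 = 11.8/9.1^2 = 0.1425 g/mm^2

0.1425 g/mm^2


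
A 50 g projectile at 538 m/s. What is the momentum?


p = m*v = 0.05*538 = 26.9 kg·m/s

26.9 kg·m/s


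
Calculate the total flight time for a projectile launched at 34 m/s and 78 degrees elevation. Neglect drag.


T = 2*v0*sin(theta)/g = 2*34*sin(78°)/9.81 = 6.78 s

6.78 s


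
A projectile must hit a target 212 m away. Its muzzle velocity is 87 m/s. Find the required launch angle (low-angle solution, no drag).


sin(2*theta) = R*g/v0^2 = 212*9.81/87^2 = 0.274768, theta = arcsin(0.274768)/2 = 7.974°

7.974 degrees


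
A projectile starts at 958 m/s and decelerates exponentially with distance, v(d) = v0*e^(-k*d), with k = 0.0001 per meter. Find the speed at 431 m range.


v = v0*exp(-k*d) = 958*exp(-0.0001*431) = 917.6 m/s

917.6 m/s


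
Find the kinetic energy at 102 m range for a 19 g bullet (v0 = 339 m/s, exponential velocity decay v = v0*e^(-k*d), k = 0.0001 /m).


v = v0*exp(-k*d) = 339*exp(-0.0001*102) = 335.56 m/s
E = 0.5*m*v^2 = 0.5*0.019*335.56^2 = 1070 J

1070 J


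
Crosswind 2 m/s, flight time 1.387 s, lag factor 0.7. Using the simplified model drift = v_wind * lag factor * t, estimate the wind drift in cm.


drift = v_wind * lag * t = 2 * 0.7 * 1.387 = 1.9418 m ≈ 194.2 cm

194.2 cm


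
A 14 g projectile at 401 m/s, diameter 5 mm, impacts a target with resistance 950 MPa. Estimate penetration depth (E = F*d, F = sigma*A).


A = pi*(d/2)^2 = pi*(5/2)^2 = 19.635 mm^2
E = 0.5*m*v^2 = 0.5*0.014*401^2 = 1125.61 J
depth = E/(sigma*A) = 1125.61 J / (950 MPa * 19.635 mm^2) = 1125.61/(950 * 19.635) m = 0.0603439 m ≈ 60.34 mm

60.34 mm


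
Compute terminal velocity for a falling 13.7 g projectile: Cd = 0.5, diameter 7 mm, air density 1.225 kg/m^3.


A = pi*(d/2)^2 = pi*(7/2000)^2 = 3.84845e-05 m^2
vt = sqrt(2mg/(Cd*rho*A)) = sqrt(2*0.0137*9.81/(0.5 * 1.225 * 3.84845e-05)) = 106.8 m/s

106.8 m/s


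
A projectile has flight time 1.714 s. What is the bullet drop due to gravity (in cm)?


drop = 0.5*g*t^2 = 0.5*9.81*1.714^2 = 14.4099 m ≈ 1441 cm

1441 cm


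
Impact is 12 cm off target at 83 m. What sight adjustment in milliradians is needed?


1 mrad subtends 1 cm per 10 m of range, so adj = error_cm / (dist_m / 10) = 12 / (83/10) = 1.446 mrad

1.446 mrad


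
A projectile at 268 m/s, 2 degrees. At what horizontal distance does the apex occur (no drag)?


R = v0^2*sin(2*theta)/g = 268^2*sin(2*2°)/9.81 = 510.723 m
apex_dist = R/2 = 510.723/2 = 255.4 m

255.4 m


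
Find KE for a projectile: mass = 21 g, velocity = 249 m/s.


E = 0.5*m*v^2 = 0.5*0.021*249^2 = 651 J

651 J


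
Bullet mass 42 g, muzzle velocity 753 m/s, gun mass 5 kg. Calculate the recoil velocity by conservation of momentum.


v_recoil = m_p * v_p / m_gun = 0.042 * 753 / 5 = 6.325 m/s

6.325 m/s


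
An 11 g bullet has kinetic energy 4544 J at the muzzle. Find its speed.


v = sqrt(2*E/m) = sqrt(2*4544/0.011) = 908.9 m/s

908.9 m/s


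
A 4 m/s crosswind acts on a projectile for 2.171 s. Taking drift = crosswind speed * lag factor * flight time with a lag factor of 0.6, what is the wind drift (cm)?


drift = v_wind * lag * t = 4 * 0.6 * 2.171 = 5.2104 m ≈ 521 cm

521 cm


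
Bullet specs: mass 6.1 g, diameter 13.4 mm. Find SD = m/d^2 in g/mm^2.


SD = m/d^2 = 6.1/13.4^2 = 0.03397 g/mm^2

0.03397 g/mm^2


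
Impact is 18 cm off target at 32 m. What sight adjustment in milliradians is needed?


1 mrad subtends 1 cm per 10 m of range, so adj = error_cm / (dist_m / 10) = 18 / (32/10) = 5.625 mrad

5.625 mrad


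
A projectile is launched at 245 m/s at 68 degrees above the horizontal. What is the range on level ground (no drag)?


R = v0^2 * sin(2*theta) / g = 245^2 * sin(2*68°) / 9.81 = 4250 m

4250 m


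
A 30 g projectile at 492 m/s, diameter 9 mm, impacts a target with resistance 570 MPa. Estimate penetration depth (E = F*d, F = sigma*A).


A = pi*(d/2)^2 = pi*(9/2)^2 = 63.6173 mm^2
E = 0.5*m*v^2 = 0.5*0.03*492^2 = 3630.96 J
depth = E/(sigma*A) = 3630.96 J / (570 MPa * 63.6173 mm^2) = 3630.96/(570 * 63.6173) m = 0.100132 m ≈ 100.1 mm

100.1 mm


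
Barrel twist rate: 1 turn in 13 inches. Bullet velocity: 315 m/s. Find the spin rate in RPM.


twist_m = 13*0.0254 = 0.3302 m
spin = v/twist = 315/0.3302 = 953.9673 rev/s
RPM = spin*60 = 953.9673*60 ≈ 57238 RPM

57238 RPM


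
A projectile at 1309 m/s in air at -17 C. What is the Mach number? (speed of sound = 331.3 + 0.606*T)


a = 331.3 + 0.606*(-17) = 320.998 m/s
M = v/a = 1309/320.998 = 4.078

4.078


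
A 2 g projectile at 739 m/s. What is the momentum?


p = m*v = 0.002*739 = 1.478 kg·m/s

1.478 kg·m/s


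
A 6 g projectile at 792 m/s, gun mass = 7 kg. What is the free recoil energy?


v_r = m_p*v_p/m_gun = 0.006*792/7 = 0.678857 m/s, E_r = 0.5*m_gun*v_r^2 = 0.5*7*0.678857^2 = 1.613 J

1.613 J


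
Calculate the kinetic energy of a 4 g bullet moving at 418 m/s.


E = 0.5*m*v^2 = 0.5*0.004*418^2 = 349.4 J

349.4 J


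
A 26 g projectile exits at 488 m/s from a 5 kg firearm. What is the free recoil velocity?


v_recoil = m_p * v_p / m_gun = 0.026 * 488 / 5 = 2.538 m/s

2.538 m/s


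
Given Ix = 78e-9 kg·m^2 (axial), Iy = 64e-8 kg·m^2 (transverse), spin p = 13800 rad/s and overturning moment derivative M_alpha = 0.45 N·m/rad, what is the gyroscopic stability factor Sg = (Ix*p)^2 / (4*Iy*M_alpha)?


Sg = Ix^2 * p^2 / (4 * Iy * M_alpha) = (78e-9)^2 * 13800^2 / (4 * 64e-8 * 0.45) = 1.006

1.006


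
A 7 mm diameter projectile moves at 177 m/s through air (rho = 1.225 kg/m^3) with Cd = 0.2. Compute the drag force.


A = pi*(d/2)^2 = pi*(7/2000)^2 = 3.84845e-05 m^2
Fd = 0.5*Cd*rho*A*v^2 = 0.5*0.2*1.225*3.84845e-05*177^2 = 0.1477 N

0.1477 N


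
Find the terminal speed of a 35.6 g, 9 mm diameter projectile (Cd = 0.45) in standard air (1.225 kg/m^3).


A = pi*(d/2)^2 = pi*(9/2000)^2 = 6.36173e-05 m^2
vt = sqrt(2mg/(Cd*rho*A)) = sqrt(2*0.0356*9.81/(0.45 * 1.225 * 6.36173e-05)) = 141.1 m/s

141.1 m/s


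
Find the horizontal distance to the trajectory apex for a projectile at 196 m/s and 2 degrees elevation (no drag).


R = v0^2*sin(2*theta)/g = 196^2*sin(2*2°)/9.81 = 273.167 m
apex_dist = R/2 = 273.167/2 = 136.6 m

136.6 m


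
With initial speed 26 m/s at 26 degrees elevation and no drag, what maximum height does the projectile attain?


H = (v0*sin(theta))^2 / (2g) = (26*sin(26°))^2 / (2*9.81) = 6.621 m

6.621 m


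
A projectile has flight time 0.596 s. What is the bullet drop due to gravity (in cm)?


drop = 0.5*g*t^2 = 0.5*9.81*0.596^2 = 1.74233 m ≈ 174.2 cm

174.2 cm


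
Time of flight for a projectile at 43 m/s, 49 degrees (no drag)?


T = 2*v0*sin(theta)/g = 2*43*sin(49°)/9.81 = 6.616 s

6.616 s


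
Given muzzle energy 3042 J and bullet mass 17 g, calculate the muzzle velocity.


v = sqrt(2*E/m) = sqrt(2*3042/0.017) = 598.2 m/s

598.2 m/s


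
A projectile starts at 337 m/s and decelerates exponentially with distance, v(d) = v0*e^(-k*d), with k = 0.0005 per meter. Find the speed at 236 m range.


v = v0*exp(-k*d) = 337*exp(-0.0005*236) = 299.5 m/s

299.5 m/s
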